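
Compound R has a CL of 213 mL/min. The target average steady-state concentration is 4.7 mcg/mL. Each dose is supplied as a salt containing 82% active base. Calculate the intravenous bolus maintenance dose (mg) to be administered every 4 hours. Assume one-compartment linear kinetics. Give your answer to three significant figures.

CL = 213 mL/min = 213 × 0.06 = 12.78 L/h
D = CL × Css × τ / S = 12.78 × 4.7 × 4 / 0.82 = 293.0 mg

293 mg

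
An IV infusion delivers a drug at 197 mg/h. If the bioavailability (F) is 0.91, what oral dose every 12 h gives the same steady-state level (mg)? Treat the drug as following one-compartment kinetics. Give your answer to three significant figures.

2600 mg

To maintain the same Css, the systemic dosing rate must be unchanged: F·D/τ = infusion rate.
D = rate × τ / F = 197 × 12 / 0.91 = 2598 mg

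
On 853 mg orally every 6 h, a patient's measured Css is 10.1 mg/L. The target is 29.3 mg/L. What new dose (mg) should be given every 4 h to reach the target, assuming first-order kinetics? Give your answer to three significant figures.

1650 mg

For first-order elimination, Css ∝ F·D/(CL·τ); F and CL are unchanged, so Css ∝ D/τ.
D₂ = D₁ × (Css,target / Css,current) × (τ₂/τ₁) = 853 × (29.3/10.1) × (4/6) = 1650 mg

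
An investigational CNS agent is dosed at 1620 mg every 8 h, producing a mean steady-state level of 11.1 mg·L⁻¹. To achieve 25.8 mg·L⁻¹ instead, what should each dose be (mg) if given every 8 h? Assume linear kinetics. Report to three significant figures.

For first-order elimination, Css ∝ F·D/(CL·τ); F and CL are unchanged, so Css ∝ D/τ.
D₂ = D₁ × (Css,target / Css,current) = 1620 × 25.8/11.1 = 3765 mg

3770 mg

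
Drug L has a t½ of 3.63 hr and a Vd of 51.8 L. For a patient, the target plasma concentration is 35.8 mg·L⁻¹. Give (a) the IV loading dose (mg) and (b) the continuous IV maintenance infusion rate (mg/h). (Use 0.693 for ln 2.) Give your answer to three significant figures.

LD = Vd × C = 51.80 × 35.8 = 1854 mg
CL = 0.693 × Vd / t½ = 0.693 × 51.80 / 3.63 = 9.889 L/h
Infusion rate = CL × Css = 9.889 × 35.8 = 354.0 mg/h

(a) 1850 mg; (b) 354 mg/h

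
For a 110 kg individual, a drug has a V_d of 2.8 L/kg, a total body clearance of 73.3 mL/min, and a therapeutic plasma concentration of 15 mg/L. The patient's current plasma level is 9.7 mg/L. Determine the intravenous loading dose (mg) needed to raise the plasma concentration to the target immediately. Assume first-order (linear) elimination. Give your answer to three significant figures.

1630 mg

Vd(total) = 110 kg × 2.8 L/kg = 308.0 L
Concentration deficit ΔC = 15 − 9.7 = 5.300 mg/L
LD = Vd × ΔC = 308.0 × 5.300 = 1632 mg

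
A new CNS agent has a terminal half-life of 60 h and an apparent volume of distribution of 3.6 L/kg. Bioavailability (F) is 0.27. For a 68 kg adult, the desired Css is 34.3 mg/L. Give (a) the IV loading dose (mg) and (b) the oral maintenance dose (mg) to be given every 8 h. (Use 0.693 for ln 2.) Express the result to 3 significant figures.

Vd(total) = 68 kg × 3.6 L/kg = 244.8 L
LD = Vd × C = 244.8 × 34.3 = 8397 mg
CL = 0.693 × Vd / t½ = 0.693 × 244.8 / 60 = 2.827 L/h
D = CL × Css × τ / F = 2.827 × 34.3 × 8 / 0.27 = 2873 mg

(a) 8400 mg; (b) 2870 mg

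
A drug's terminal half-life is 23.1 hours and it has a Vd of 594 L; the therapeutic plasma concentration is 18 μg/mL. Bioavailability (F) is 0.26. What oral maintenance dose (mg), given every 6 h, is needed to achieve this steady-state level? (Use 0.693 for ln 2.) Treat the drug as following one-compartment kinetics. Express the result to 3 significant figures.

CL = 0.693 × Vd / t½ = 0.693 × 594.0 / 23.1 = 17.82 L/h
D = CL × Css × τ / F = 17.82 × 18 × 6 / 0.26 = 7402 mg

7400 mg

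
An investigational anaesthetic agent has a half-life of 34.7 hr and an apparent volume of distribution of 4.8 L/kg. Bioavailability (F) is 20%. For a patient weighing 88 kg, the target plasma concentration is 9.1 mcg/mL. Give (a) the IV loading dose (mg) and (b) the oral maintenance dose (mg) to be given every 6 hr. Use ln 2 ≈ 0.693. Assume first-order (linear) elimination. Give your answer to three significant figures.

Vd(total) = 88 kg × 4.8 L/kg = 422.4 L
LD = Vd × C = 422.4 × 9.1 = 3844 mg
CL = 0.693 × Vd / t½ = 0.693 × 422.4 / 34.7 = 8.436 L/h
D = CL × Css × τ / F = 8.436 × 9.1 × 6 / 0.2 = 2303 mg

(a) 3840 mg; (b) 2300 mg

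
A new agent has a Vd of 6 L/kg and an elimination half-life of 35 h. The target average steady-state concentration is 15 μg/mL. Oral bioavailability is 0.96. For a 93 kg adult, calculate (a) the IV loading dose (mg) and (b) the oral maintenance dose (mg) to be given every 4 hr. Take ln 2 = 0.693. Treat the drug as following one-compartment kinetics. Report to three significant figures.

Total Vd = 6 × 93 = 558.0 L
LD = Vd × C = 558.0 × 15 = 8370 mg
CL = 0.693 × Vd / t½ = 0.693 × 558.0 / 35 = 11.05 L/h
D = CL × Css × τ / F = 11.05 × 15 × 4 / 0.96 = 690.6 mg

(a) 8370 mg; (b) 691 mg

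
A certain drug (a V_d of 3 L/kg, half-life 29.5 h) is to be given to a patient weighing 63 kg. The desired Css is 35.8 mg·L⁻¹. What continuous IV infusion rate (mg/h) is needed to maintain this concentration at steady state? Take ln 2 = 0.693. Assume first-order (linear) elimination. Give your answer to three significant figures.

Vd(total) = 63 kg × 3 L/kg = 189.0 L
k = 0.693/29.5 = 0.02349 h⁻¹, so CL = k·Vd = 0.02349 × 189.0 = 4.440 L/h
Infusion rate = CL × Css = 4.440 × 35.8 = 159.0 mg/h

159 mg/h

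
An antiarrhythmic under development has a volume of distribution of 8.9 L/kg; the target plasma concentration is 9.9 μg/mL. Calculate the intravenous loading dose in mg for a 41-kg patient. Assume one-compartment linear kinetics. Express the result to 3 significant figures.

Total Vd = 8.9 × 41 = 364.9 L
The loading dose fills Vd to the target concentration.
LD = Vd × C = 364.9 × 9.900 = 3613 mg

3610 mg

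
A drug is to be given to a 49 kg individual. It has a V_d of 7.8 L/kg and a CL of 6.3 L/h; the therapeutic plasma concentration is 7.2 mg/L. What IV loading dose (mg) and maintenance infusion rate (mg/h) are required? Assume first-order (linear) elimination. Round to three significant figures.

Vd = 7.8 L/kg × 49 kg = 382.2 L
Loading: fill Vd to C_target → 382.2 L × 7.2 mg/L = 2752 mg
Infusion rate = 6.300 L/h × 7.2 mg/L = 45.36 mg/h

(a) 2750 mg; (b) 45.4 mg/h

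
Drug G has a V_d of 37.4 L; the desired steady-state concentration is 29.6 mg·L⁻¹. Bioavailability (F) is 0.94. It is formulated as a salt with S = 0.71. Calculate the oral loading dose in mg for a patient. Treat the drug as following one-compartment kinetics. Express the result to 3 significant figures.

The loading dose fills Vd to the target concentration.
LD = Vd × C / F / S = 37.40 × 29.60 / 0.94 / 0.71 = 1659 mg

1660 mg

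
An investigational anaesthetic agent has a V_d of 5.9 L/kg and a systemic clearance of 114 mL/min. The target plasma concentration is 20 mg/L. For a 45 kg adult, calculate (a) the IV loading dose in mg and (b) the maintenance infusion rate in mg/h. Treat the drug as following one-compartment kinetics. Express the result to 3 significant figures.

(a) 5310 mg; (b) 137 mg/h

Vd = 5.9 L/kg × 45 kg = 265.5 L
LD = Vd · C_target = 265.5 × 20 = 5310 mg
CL = 114 mL/min = 114 × 0.06 = 6.840 L/h
Infusion rate = 6.840 L/h × 20 mg/L = 136.8 mg/h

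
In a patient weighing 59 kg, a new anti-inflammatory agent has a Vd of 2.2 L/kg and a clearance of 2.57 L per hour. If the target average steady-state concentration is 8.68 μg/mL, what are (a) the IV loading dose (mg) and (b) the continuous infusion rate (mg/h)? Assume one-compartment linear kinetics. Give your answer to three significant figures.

(a) 1130 mg; (b) 22.3 mg/h

Vd = 2.2 L/kg × 59 kg = 129.8 L
LD = Vd · C_target = 129.8 × 8.68 = 1127 mg
Maintenance: replace elimination → rate = CL × Css = 2.570 × 8.68 = 22.31 mg/h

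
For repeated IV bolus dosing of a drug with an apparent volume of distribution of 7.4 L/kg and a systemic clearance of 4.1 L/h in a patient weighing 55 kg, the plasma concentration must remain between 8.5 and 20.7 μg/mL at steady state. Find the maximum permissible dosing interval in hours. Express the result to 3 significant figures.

88.4 h

Total Vd = 7.4 × 55 = 407.0 L
k = CL / Vd = 4.100 / 407.0 = 0.01007 h⁻¹
Between IV bolus doses, concentration decays as C = C₀·e^(−kτ), so C_peak/C_trough = e^(kτ).
τ_max = ln(C_peak/C_trough) / k = ln(20.7/8.5) / 0.01007 = 0.8901 / 0.01007 = 88.39 h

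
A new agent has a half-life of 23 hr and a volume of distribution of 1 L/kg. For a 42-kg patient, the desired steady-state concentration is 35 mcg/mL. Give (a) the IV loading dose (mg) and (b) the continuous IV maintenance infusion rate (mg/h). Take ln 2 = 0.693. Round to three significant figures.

Vd = 1 L/kg × 42 kg = 42.00 L
LD = Vd × C = 42.00 × 35 = 1470 mg
CL = 0.693 × Vd / t½ = 0.693 × 42.00 / 23 = 1.265 L/h
Infusion rate = CL × Css = 1.265 × 35 = 44.28 mg/h

(a) 1470 mg; (b) 44.3 mg/h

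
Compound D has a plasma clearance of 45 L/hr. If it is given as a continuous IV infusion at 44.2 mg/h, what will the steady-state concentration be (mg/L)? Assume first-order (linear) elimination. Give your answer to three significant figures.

Css = rate / CL = 44.2 / 45.00 = 0.9822 mg/L

0.982 mg/L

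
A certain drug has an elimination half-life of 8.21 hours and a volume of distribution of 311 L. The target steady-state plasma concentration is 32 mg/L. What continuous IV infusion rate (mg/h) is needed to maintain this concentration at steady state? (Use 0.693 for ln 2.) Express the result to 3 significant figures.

CL = ln 2 · Vd / t½ = 0.693 × 311.0 / 8.21 = 26.25 L/h
Infusion rate = CL × Css = 26.25 × 32 = 840.0 mg/h

840 mg/h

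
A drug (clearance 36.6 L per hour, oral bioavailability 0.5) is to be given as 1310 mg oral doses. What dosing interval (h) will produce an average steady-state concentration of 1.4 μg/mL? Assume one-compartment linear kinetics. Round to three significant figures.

F·D/τ = CL·Css → τ = F·D / (CL·Css).
τ = 0.5 × 1310 / (36.6 × 1.4) = 12.78 h

12.8 h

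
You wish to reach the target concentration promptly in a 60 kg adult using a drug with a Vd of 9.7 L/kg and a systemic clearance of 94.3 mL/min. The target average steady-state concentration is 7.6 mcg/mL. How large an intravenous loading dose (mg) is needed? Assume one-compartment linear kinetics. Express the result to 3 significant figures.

4420 mg

Vd = 9.7 L/kg × 60 kg = 582.0 L
Loading dose depends on Vd (not clearance): it fills the distribution volume.
LD = Vd × C = 582.0 × 7.600 = 4423 mg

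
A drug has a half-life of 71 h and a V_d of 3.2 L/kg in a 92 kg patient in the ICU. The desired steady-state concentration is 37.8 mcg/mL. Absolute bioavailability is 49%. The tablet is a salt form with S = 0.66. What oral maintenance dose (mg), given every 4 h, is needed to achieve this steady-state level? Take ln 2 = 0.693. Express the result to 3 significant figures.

1340 mg

Total Vd = 3.2 × 92 = 294.4 L
CL = ln 2 · Vd / t½ = 0.693 × 294.4 / 71 = 2.874 L/h
D = CL × Css × τ / F / S = 2.874 × 37.8 × 4 / 0.49 / 0.66 = 1344 mg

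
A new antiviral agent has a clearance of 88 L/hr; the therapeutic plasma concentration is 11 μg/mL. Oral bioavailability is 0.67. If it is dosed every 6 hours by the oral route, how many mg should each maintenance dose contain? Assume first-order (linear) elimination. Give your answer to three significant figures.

D = CL × Css × τ / F = 88.00 × 11 × 6 / 0.67 = 8669 mg

8670 mg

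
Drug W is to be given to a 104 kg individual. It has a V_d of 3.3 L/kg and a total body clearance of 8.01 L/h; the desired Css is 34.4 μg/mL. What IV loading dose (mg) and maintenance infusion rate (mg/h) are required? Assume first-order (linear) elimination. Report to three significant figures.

Total Vd = 3.3 × 104 = 343.2 L
Loading dose = Vd × C = 343.2 × 34.4 = 11810 mg
Maintenance: replace elimination → rate = CL × Css = 8.010 × 34.4 = 275.5 mg/h

(a) 11800 mg; (b) 276 mg/h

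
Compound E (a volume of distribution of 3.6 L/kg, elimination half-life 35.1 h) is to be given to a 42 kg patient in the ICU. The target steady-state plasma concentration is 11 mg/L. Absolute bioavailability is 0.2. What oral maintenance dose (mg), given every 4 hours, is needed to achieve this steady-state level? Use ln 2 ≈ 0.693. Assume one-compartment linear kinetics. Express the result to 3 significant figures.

657 mg

Vd(total) = 42 kg × 3.6 L/kg = 151.2 L
CL = ln 2 · Vd / t½ = 0.693 × 151.2 / 35.1 = 2.985 L/h
D = CL × Css × τ / F = 2.985 × 11 × 4 / 0.2 = 656.7 mg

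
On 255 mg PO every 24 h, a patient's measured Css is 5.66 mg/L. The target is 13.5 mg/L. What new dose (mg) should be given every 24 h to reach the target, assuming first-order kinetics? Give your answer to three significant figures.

608 mg

For first-order elimination, Css ∝ F·D/(CL·τ); F and CL are unchanged, so Css ∝ D/τ.
D₂ = D₁ × (Css,target / Css,current) = 255 × 13.5/5.66 = 608.2 mg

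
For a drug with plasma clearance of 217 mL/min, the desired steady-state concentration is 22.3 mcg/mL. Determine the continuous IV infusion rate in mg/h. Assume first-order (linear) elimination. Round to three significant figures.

CL = 217 mL/min = 217 × 0.06 = 13.02 L/h
Infusion rate = CL · Css = 13.02 L/h × 22.3 mg/L = 290.3 mg/h

290 mg/h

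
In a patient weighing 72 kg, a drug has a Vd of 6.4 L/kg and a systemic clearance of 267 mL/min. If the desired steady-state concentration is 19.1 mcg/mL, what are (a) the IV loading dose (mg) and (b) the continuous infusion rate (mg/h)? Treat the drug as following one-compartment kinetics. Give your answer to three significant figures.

(a) 8800 mg; (b) 306 mg/h

Vd = 6.4 L/kg × 72 kg = 460.8 L
Loading: fill Vd to C_target → 460.8 L × 19.1 mg/L = 8801 mg
Convert clearance: 267 mL/min × 60 min/h ÷ 1000 mL/L = 16.02 L/h
Maintenance infusion rate = CL × Css = 16.02 × 19.1 = 306.0 mg/h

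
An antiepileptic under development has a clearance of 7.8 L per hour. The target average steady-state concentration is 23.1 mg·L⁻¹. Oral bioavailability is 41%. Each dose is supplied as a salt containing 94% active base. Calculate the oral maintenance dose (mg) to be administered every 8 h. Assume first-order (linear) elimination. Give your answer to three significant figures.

At steady state, dose per interval replaces the amount cleared in that interval: F·S·D/τ = CL·Css.
D = CL × Css × τ / F / S = 7.800 × 23.1 × 8 / 0.41 / 0.94 = 3740 mg

3740 mg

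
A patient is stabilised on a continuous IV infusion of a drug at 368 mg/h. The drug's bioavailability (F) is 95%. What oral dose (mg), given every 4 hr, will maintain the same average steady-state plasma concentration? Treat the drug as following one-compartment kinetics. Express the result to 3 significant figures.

To maintain the same Css, the systemic dosing rate must be unchanged: F·D/τ = infusion rate.
D = rate × τ / F = 368 × 4 / 0.95 = 1549 mg

1550 mg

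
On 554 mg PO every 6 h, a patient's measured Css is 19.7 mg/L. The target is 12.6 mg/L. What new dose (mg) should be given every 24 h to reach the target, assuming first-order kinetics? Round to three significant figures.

With linear kinetics, Css is proportional to dose rate (D/τ) at fixed clearance.
D₂ = D₁ × (Css,target / Css,current) × (τ₂/τ₁) = 554 × (12.6/19.7) × (24/6) = 1417 mg

1420 mg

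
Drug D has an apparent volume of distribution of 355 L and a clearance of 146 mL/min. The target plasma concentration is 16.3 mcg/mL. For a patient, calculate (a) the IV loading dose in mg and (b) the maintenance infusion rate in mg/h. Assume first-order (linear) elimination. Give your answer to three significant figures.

(a) 5790 mg; (b) 143 mg/h

LD = Vd · C_target = 355.0 × 16.3 = 5787 mg
CL = 146 mL/min = 146 × 0.06 = 8.760 L/h
Infusion rate = 8.760 L/h × 16.3 mg/L = 142.8 mg/h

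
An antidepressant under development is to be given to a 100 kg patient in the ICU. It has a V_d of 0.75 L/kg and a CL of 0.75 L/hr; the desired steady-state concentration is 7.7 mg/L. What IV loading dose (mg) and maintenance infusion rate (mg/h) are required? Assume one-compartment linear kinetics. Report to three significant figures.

(a) 578 mg; (b) 5.78 mg/h

Total Vd = 0.75 × 100 = 75.00 L
Loading: fill Vd to C_target → 75.00 L × 7.7 mg/L = 577.5 mg
Maintenance: replace elimination → rate = CL × Css = 0.7500 × 7.7 = 5.775 mg/h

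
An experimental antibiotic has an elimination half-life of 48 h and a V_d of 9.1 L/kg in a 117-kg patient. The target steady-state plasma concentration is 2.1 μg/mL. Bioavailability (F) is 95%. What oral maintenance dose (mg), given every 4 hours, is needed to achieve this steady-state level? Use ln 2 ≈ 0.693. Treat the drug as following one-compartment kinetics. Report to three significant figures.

Vd(total) = 117 kg × 9.1 L/kg = 1065 L
k = 0.693/48 = 0.01444 h⁻¹, so CL = k·Vd = 0.01444 × 1065 = 15.38 L/h
D = CL × Css × τ / F = 15.38 × 2.1 × 4 / 0.95 = 136.0 mg

136 mg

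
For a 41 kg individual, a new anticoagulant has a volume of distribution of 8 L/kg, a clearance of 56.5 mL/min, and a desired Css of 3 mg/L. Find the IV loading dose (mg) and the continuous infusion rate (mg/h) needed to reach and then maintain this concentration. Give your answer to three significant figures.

(a) 984 mg; (b) 10.2 mg/h

Total Vd = 8 × 41 = 328.0 L
Loading dose = Vd × C = 328.0 × 3 = 984.0 mg
CL = 56.5 mL/min = 56.5 × 0.06 = 3.390 L/h
Maintenance infusion rate = CL × Css = 3.390 × 3 = 10.17 mg/h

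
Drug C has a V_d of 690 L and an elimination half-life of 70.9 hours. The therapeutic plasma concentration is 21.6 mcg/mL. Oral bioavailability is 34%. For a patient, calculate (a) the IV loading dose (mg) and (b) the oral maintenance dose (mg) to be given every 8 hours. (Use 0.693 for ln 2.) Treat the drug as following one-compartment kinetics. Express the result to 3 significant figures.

(a) 14900 mg; (b) 3430 mg

LD = Vd × C = 690.0 × 21.6 = 14900 mg
CL = 0.693 × Vd / t½ = 0.693 × 690.0 / 70.9 = 6.744 L/h
D = CL × Css × τ / F = 6.744 × 21.6 × 8 / 0.34 = 3428 mg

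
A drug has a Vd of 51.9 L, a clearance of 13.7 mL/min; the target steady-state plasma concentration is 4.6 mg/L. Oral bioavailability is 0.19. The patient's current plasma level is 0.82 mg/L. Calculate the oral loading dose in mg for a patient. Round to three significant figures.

1030 mg

Concentration deficit ΔC = 4.6 − 0.82 = 3.780 mg/L
LD = Vd × ΔC / F = 51.90 × 3.780 / 0.19 = 1033 mg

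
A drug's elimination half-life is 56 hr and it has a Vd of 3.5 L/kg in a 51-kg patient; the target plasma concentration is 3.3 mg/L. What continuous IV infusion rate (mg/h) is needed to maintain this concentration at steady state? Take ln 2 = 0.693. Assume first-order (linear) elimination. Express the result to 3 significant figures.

Vd(total) = 51 kg × 3.5 L/kg = 178.5 L
CL = 0.693 × Vd / t½ = 0.693 × 178.5 / 56 = 2.209 L/h
Infusion rate = CL × Css = 2.209 × 3.3 = 7.290 mg/h

7.29 mg/h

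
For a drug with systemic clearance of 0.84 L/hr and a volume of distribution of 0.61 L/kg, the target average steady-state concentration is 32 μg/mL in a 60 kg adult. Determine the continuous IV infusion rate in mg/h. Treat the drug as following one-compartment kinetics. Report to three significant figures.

R₀ = 0.8400 × 32 = 26.88 mg/h

26.9 mg/h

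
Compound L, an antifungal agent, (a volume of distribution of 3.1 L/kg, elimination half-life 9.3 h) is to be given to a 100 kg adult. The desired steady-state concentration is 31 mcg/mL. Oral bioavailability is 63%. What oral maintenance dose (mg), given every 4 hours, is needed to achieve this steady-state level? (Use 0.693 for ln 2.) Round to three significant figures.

4550 mg

Total Vd = 3.1 × 100 = 310.0 L
CL = 0.693 × Vd / t½ = 0.693 × 310.0 / 9.3 = 23.10 L/h
D = CL × Css × τ / F = 23.10 × 31 × 4 / 0.63 = 4547 mg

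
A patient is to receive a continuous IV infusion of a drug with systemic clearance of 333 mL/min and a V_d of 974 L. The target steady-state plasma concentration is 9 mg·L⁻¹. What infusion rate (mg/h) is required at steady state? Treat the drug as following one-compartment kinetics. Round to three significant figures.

180 mg/h

CL = 333 mL/min × 60/1000 = 19.98 L/h
R₀ = 19.98 × 9 = 179.8 mg/h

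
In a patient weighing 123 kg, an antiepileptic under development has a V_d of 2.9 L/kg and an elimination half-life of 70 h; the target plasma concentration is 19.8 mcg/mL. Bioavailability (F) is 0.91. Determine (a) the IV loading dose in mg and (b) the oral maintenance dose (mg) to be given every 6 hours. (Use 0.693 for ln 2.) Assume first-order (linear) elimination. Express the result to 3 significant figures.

(a) 7060 mg; (b) 461 mg

Total Vd = 2.9 × 123 = 356.7 L
LD = Vd × C = 356.7 × 19.8 = 7063 mg
CL = 0.693 × Vd / t½ = 0.693 × 356.7 / 70 = 3.531 L/h
D = CL × Css × τ / F = 3.531 × 19.8 × 6 / 0.91 = 461.0 mg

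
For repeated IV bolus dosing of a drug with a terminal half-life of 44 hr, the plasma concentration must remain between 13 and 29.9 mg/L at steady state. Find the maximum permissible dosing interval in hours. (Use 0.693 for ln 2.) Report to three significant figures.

k = 0.693 / t½ = 0.693 / 44 = 0.01575 h⁻¹
Between IV bolus doses, concentration decays as C = C₀·e^(−kτ), so C_peak/C_trough = e^(kτ).
τ_max = ln(C_peak/C_trough) / k = ln(29.9/13) / 0.01575 = 0.8329 / 0.01575 = 52.88 h

52.9 h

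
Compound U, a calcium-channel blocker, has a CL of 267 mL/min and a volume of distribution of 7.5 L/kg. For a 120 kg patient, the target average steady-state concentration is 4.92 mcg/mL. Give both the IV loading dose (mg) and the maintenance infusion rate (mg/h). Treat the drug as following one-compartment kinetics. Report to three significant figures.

(a) 4430 mg; (b) 78.8 mg/h

Vd = 7.5 L/kg × 120 kg = 900.0 L
Loading: fill Vd to C_target → 900.0 L × 4.92 mg/L = 4428 mg
Convert clearance: 267 mL/min × 60 min/h ÷ 1000 mL/L = 16.02 L/h
Maintenance: replace elimination → rate = CL × Css = 16.02 × 4.92 = 78.82 mg/h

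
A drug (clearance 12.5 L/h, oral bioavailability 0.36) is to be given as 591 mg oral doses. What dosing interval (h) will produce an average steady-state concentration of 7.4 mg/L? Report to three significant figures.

F·D/τ = CL·Css → τ = F·D / (CL·Css).
τ = 0.36 × 591 / (12.5 × 7.4) = 2.300 h

2.30 h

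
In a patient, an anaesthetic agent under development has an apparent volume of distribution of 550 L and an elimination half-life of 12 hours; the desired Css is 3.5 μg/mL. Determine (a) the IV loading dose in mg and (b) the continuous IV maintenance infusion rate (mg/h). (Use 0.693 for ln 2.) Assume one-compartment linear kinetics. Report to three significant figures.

LD = Vd × C = 550.0 × 3.5 = 1925 mg
CL = 0.693 × Vd / t½ = 0.693 × 550.0 / 12 = 31.76 L/h
Infusion rate = CL × Css = 31.76 × 3.5 = 111.2 mg/h

(a) 1930 mg; (b) 111 mg/h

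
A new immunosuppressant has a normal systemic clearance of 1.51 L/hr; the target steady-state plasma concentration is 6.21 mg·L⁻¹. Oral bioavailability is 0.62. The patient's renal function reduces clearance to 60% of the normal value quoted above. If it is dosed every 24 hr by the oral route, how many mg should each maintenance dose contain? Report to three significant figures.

Patient clearance = 0.6 × 1.510 = 0.9060 L/h
At steady state, dose per interval replaces the amount cleared in that interval: F·D/τ = CL·Css.
D = CL × Css × τ / F = 0.9060 × 6.21 × 24 / 0.62 = 217.8 mg

218 mg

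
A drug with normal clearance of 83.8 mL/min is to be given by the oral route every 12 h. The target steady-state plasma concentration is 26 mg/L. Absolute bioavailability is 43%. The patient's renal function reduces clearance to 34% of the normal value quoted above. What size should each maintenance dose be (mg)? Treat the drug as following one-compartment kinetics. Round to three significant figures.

CL = 83.8 mL/min = 83.8 × 0.06 = 5.028 L/h
Patient clearance = 0.34 × 5.028 = 1.710 L/h
D = CL × Css × τ / F = 1.710 × 26 × 12 / 0.43 = 1241 mg

1240 mg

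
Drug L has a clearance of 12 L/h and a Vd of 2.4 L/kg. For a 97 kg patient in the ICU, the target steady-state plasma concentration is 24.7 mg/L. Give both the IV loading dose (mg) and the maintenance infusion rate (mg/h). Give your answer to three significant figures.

Vd = 2.4 L/kg × 97 kg = 232.8 L
Loading: fill Vd to C_target → 232.8 L × 24.7 mg/L = 5750 mg
Maintenance infusion rate = CL × Css = 12.00 × 24.7 = 296.4 mg/h

(a) 5750 mg; (b) 296 mg/h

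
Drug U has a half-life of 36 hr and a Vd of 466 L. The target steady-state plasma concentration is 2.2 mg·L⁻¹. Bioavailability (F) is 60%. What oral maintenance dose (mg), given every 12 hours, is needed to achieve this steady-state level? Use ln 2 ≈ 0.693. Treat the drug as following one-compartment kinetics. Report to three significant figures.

k = 0.693/36 = 0.01925 h⁻¹, so CL = k·Vd = 0.01925 × 466.0 = 8.971 L/h
D = CL × Css × τ / F = 8.971 × 2.2 × 12 / 0.6 = 394.7 mg

395 mg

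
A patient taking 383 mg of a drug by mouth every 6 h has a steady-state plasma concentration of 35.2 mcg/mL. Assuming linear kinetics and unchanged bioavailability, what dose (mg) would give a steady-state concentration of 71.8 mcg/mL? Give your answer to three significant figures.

781 mg

With linear kinetics, Css is proportional to dose rate (D/τ) at fixed clearance.
D₂ = D₁ × (Css,target / Css,current) = 383 × 71.8/35.2 = 781.2 mg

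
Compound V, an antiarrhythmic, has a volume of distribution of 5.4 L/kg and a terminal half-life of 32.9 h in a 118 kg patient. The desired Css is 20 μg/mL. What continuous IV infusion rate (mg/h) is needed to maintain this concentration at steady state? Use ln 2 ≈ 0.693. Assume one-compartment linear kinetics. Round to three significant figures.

Vd = 5.4 L/kg × 118 kg = 637.2 L
CL = ln 2 · Vd / t½ = 0.693 × 637.2 / 32.9 = 13.42 L/h
Infusion rate = CL × Css = 13.42 × 20 = 268.4 mg/h

268 mg/h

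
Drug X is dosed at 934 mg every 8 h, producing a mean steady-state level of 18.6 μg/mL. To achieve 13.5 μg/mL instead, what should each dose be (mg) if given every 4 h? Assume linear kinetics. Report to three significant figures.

For first-order elimination, Css ∝ F·D/(CL·τ); F and CL are unchanged, so Css ∝ D/τ.
D₂ = D₁ × (Css,target / Css,current) × (τ₂/τ₁) = 934 × (13.5/18.6) × (4/8) = 339.0 mg

339 mg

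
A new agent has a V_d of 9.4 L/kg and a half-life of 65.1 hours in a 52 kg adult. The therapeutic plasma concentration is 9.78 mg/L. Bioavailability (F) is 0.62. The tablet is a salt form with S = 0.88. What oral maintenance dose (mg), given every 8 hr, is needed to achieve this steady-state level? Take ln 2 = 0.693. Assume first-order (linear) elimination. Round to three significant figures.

746 mg

Vd = 9.4 L/kg × 52 kg = 488.8 L
CL = 0.693 × Vd / t½ = 0.693 × 488.8 / 65.1 = 5.203 L/h
D = CL × Css × τ / F / S = 5.203 × 9.78 × 8 / 0.62 / 0.88 = 746.1 mg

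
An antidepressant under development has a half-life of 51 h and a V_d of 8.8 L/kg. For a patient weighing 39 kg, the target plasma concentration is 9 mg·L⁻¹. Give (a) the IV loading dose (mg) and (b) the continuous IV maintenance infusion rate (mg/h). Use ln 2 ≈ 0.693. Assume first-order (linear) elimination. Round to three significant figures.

(a) 3090 mg; (b) 42.0 mg/h

Vd(total) = 39 kg × 8.8 L/kg = 343.2 L
LD = Vd × C = 343.2 × 9 = 3089 mg
CL = 0.693 × Vd / t½ = 0.693 × 343.2 / 51 = 4.663 L/h
Infusion rate = CL × Css = 4.663 × 9 = 41.97 mg/h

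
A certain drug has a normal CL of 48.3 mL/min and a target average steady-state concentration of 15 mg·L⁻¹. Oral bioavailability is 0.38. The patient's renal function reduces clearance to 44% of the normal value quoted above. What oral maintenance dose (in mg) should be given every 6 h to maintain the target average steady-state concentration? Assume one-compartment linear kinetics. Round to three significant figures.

302 mg

Convert clearance: 48.3 mL/min × 60 min/h ÷ 1000 mL/L = 2.898 L/h
Patient clearance = 0.44 × 2.898 = 1.275 L/h
D = CL × Css × τ / F = 1.275 × 15 × 6 / 0.38 = 302.0 mg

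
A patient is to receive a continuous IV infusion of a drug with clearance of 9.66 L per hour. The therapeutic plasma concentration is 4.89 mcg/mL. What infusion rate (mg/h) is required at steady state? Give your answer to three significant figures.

47.2 mg/h

At steady state, infusion rate equals elimination rate: rate in = CL × Css.
Rate = CL × Css = 9.660 × 4.89 = 47.24 mg/h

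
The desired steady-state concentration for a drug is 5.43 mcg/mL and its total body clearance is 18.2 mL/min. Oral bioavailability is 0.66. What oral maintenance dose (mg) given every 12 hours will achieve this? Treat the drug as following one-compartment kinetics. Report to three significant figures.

108 mg

CL = 18.2 mL/min × 60/1000 = 1.092 L/h
D = CL × Css × τ / F = 1.092 × 5.43 × 12 / 0.66 = 107.8 mg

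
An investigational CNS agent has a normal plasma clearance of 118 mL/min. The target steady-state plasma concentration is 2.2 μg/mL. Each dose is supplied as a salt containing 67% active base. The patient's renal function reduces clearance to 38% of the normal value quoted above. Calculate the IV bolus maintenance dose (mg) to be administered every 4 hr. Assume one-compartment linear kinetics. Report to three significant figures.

CL = 118 mL/min = 118 × 0.06 = 7.080 L/h
Patient clearance = 0.38 × 7.080 = 2.690 L/h
At steady state, dose per interval replaces the amount cleared in that interval: S·D/τ = CL·Css.
D = CL × Css × τ / S = 2.690 × 2.2 × 4 / 0.67 = 35.33 mg

35.3 mg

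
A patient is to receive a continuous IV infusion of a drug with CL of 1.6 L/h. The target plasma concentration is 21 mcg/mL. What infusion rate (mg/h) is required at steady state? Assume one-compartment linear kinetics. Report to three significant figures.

33.6 mg/h

Rate = CL × Css = 1.600 × 21 = 33.60 mg/h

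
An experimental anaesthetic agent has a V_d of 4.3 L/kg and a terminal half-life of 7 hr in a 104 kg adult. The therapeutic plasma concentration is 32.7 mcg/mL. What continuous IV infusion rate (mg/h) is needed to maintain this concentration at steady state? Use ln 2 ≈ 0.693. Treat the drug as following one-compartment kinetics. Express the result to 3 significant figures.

1450 mg/h

Vd = 4.3 L/kg × 104 kg = 447.2 L
k = 0.693/7 = 0.09900 h⁻¹, so CL = k·Vd = 0.09900 × 447.2 = 44.27 L/h
Infusion rate = CL × Css = 44.27 × 32.7 = 1448 mg/h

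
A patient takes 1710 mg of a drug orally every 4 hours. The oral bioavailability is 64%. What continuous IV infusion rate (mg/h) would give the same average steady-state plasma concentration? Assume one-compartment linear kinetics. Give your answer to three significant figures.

274 mg/h

Equivalent systemic input: infusion rate = F·D/τ.
Rate = 0.64 × 1710 / 4 = 273.6 mg/h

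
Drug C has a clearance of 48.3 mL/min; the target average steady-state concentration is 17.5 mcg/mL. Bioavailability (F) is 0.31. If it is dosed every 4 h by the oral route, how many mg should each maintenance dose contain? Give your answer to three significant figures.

CL = 48.3 mL/min × 60/1000 = 2.898 L/h
At steady state, dose per interval replaces the amount cleared in that interval: F·D/τ = CL·Css.
D = CL × Css × τ / F = 2.898 × 17.5 × 4 / 0.31 = 654.4 mg

654 mg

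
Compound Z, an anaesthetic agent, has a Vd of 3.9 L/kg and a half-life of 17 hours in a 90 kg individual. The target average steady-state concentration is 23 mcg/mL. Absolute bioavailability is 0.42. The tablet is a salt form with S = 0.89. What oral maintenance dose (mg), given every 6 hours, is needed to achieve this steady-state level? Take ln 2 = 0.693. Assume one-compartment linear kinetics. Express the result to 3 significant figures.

5280 mg

Vd(total) = 90 kg × 3.9 L/kg = 351.0 L
k = 0.693/17 = 0.04076 h⁻¹, so CL = k·Vd = 0.04076 × 351.0 = 14.31 L/h
D = CL × Css × τ / F / S = 14.31 × 23 × 6 / 0.42 / 0.89 = 5283 mg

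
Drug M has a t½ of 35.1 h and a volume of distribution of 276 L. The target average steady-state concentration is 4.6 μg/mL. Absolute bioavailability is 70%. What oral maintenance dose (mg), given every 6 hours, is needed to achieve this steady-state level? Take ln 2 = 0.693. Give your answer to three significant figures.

215 mg

CL = 0.693 × Vd / t½ = 0.693 × 276.0 / 35.1 = 5.449 L/h
D = CL × Css × τ / F = 5.449 × 4.6 × 6 / 0.7 = 214.8 mg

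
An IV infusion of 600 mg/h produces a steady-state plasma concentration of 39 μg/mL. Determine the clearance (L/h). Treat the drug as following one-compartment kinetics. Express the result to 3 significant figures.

15.4 L/h

At steady state, infusion rate = CL × Css, so CL = rate / Css.
CL = 600 / 39 = 15.38 L/h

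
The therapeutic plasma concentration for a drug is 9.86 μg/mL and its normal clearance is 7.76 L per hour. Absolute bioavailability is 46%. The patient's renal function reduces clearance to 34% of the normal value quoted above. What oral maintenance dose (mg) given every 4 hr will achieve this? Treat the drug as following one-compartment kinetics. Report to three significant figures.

226 mg

Patient clearance = 0.34 × 7.760 = 2.638 L/h
D = CL × Css × τ / F = 2.638 × 9.86 × 4 / 0.46 = 226.2 mg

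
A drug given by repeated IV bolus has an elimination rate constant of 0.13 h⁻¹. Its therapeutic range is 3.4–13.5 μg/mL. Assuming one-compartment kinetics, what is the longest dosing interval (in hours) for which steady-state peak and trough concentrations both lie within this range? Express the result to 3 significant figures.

10.6 h

Between IV bolus doses, concentration decays as C = C₀·e^(−kτ), so C_peak/C_trough = e^(kτ).
τ_max = ln(C_peak/C_trough) / k = ln(13.5/3.4) / 0.1300 = 1.379 / 0.1300 = 10.61 h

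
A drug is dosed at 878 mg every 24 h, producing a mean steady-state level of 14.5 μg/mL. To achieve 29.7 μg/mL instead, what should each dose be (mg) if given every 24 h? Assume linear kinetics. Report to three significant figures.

For first-order elimination, Css ∝ F·D/(CL·τ); F and CL are unchanged, so Css ∝ D/τ.
D₂ = D₁ × (Css,target / Css,current) = 878 × 29.7/14.5 = 1798 mg

1800 mg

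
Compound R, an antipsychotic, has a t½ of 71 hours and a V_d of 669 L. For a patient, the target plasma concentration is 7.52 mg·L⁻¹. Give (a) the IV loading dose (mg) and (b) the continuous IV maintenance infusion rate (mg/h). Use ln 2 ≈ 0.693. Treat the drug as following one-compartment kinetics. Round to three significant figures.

LD = Vd × C = 669.0 × 7.52 = 5031 mg
CL = 0.693 × Vd / t½ = 0.693 × 669.0 / 71 = 6.530 L/h
Infusion rate = CL × Css = 6.530 × 7.52 = 49.11 mg/h

(a) 5030 mg; (b) 49.1 mg/h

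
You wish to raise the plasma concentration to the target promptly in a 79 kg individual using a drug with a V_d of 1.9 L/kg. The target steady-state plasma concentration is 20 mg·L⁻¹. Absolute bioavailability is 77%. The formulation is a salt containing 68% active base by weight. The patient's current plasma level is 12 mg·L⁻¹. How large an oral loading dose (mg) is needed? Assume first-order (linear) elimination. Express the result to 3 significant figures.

2290 mg

Vd = 1.9 L/kg × 79 kg = 150.1 L
The loading dose fills Vd to the target concentration.
Concentration deficit ΔC = 20 − 12 = 8.000 mg/L
LD = Vd × ΔC / F / S = 150.1 × 8.000 / 0.77 / 0.68 = 2293 mg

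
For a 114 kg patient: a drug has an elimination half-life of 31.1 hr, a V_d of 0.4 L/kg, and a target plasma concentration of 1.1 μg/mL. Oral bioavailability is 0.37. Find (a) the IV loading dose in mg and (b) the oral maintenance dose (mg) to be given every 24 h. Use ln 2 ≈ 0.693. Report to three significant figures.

(a) 50.2 mg; (b) 72.5 mg

Total Vd = 0.4 × 114 = 45.60 L
LD = Vd × C = 45.60 × 1.1 = 50.16 mg
CL = 0.693 × Vd / t½ = 0.693 × 45.60 / 31.1 = 1.016 L/h
D = CL × Css × τ / F = 1.016 × 1.1 × 24 / 0.37 = 72.49 mg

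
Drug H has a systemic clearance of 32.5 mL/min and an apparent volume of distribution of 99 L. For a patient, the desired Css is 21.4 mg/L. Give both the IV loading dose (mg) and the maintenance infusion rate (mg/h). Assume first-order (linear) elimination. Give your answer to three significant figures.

Loading: fill Vd to C_target → 99.00 L × 21.4 mg/L = 2119 mg
CL = 32.5 mL/min × 60/1000 = 1.950 L/h
Maintenance infusion rate = CL × Css = 1.950 × 21.4 = 41.73 mg/h

(a) 2120 mg; (b) 41.7 mg/h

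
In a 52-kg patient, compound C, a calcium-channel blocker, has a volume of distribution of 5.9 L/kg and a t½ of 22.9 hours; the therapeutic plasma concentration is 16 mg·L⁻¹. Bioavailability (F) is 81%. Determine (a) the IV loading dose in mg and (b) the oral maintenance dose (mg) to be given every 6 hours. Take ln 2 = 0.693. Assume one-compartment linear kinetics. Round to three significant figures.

Vd = 5.9 L/kg × 52 kg = 306.8 L
LD = Vd × C = 306.8 × 16 = 4909 mg
CL = 0.693 × Vd / t½ = 0.693 × 306.8 / 22.9 = 9.284 L/h
D = CL × Css × τ / F = 9.284 × 16 × 6 / 0.81 = 1100 mg

(a) 4910 mg; (b) 1100 mg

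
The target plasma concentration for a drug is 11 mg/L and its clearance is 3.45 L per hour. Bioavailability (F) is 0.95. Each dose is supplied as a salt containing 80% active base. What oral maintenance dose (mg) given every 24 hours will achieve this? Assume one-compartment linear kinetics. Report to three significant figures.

1200 mg

D = CL × Css × τ / F / S = 3.450 × 11 × 24 / 0.95 / 0.8 = 1198 mg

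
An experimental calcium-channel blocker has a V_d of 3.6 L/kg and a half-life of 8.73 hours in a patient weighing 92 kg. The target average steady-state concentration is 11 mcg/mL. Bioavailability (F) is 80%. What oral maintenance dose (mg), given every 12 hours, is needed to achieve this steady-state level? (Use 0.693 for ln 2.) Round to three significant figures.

Total Vd = 3.6 × 92 = 331.2 L
CL = ln 2 · Vd / t½ = 0.693 × 331.2 / 8.73 = 26.29 L/h
D = CL × Css × τ / F = 26.29 × 11 × 12 / 0.8 = 4338 mg

4340 mg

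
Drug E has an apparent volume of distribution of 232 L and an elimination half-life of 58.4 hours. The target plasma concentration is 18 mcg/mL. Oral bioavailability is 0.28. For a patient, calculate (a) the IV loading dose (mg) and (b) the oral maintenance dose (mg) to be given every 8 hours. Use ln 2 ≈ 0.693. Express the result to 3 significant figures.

LD = Vd × C = 232.0 × 18 = 4176 mg
CL = 0.693 × Vd / t½ = 0.693 × 232.0 / 58.4 = 2.753 L/h
D = CL × Css × τ / F = 2.753 × 18 × 8 / 0.28 = 1416 mg

(a) 4180 mg; (b) 1420 mg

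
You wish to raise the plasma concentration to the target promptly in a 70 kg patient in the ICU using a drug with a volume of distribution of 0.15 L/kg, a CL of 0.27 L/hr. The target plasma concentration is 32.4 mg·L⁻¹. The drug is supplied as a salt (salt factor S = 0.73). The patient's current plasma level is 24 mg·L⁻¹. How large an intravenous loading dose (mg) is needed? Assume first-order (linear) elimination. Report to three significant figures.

121 mg

Vd(total) = 70 kg × 0.15 L/kg = 10.50 L
Concentration deficit ΔC = 32.4 − 24 = 8.400 mg/L
LD = Vd × ΔC / S = 10.50 × 8.400 / 0.73 = 120.8 mg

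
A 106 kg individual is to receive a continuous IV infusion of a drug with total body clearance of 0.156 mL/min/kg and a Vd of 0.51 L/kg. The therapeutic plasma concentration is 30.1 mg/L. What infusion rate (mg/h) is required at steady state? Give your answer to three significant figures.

29.9 mg/h

CL = 0.156 mL/min/kg × 106 kg = 16.54 mL/min = 16.54 × 60/1000 = 0.9924 L/h
Vd does not affect the maintenance rate; only clearance governs steady-state input.
R₀ = 0.9924 × 30.1 = 29.87 mg/h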